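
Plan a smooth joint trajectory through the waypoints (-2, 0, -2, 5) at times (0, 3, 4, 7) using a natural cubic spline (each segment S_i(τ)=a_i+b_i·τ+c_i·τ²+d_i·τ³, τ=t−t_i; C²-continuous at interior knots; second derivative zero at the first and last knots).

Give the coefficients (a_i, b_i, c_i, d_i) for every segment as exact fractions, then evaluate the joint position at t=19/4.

Δ: Δ0=2/3, Δ1=-2, Δ2=7/3
row 1: diag=8, rhs=-16; c'=1/8, d'=-2
row 2: denom=8−1·1/8=63/8; d'=(26−1·-2)/(63/8)=32/9
back: M2=32/9
back: M1=-2−1/8·32/9=-22/9
M: M0=0, M1=-22/9, M2=32/9, M3=0
seg 0: a=-2, c=M0/2=0, d=(M1−M0)/(6·3)=-11/81, b=Δ0−h0·(2M0+M1)/6=17/9
seg 1: a=0, c=M1/2=-11/9, d=(M2−M1)/(6·1)=1, b=Δ1−h1·(2M1+M2)/6=-16/9
seg 2: a=-2, c=M2/2=16/9, d=(M3−M2)/(6·3)=-16/81, b=Δ2−h2·(2M2+M3)/6=-11/9
t_q=19/4 → seg 2, τ=3/4; S=-2+-11/9·τ+16/9·τ²+-16/81·τ³=-2

  seg 0: a=-2 b=17/9 c=0 d=-11/81
  seg 1: a=0 b=-16/9 c=-11/9 d=1
  seg 2: a=-2 b=-11/9 c=16/9 d=-16/81
S(19/4) = -2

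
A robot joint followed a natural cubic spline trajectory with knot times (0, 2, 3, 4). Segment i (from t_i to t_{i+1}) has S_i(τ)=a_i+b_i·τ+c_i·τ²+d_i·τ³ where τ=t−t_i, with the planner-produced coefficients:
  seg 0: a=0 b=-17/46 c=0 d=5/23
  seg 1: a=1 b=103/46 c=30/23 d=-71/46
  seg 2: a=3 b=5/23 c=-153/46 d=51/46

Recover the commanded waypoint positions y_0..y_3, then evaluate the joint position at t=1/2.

y_0 = S_0(0) = a_0 = 0
y_1 = S_1(0) = a_1 = 1
y_2 = S_2(0) = a_2 = 3
y_3 = S_2(1) = 1
t_q=1/2 is in segment 0 (τ=1/2); S_0(τ)=-29/184

y_0=0 y_1=1 y_2=3 y_3=1
S(1/2) = -29/184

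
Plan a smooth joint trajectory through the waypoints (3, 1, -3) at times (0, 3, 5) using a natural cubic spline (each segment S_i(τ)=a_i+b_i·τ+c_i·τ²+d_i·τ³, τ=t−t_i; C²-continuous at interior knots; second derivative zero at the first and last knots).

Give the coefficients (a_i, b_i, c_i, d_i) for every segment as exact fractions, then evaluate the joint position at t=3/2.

Δ: Δ0=-2/3, Δ1=-2
row 1: diag=10, rhs=-8; c'=1/5, d'=-4/5
back: M1=-4/5
M: M0=0, M1=-4/5, M2=0
seg 0: a=3, c=M0/2=0, d=(M1−M0)/(6·3)=-2/45, b=Δ0−h0·(2M0+M1)/6=-4/15
seg 1: a=1, c=M1/2=-2/5, d=(M2−M1)/(6·2)=1/15, b=Δ1−h1·(2M1+M2)/6=-22/15
t_q=3/2 → seg 0, τ=3/2; S=3+-4/15·τ+0·τ²+-2/45·τ³=49/20

  seg 0: a=3 b=-4/15 c=0 d=-2/45
  seg 1: a=1 b=-22/15 c=-2/5 d=1/15
S(3/2) = 49/20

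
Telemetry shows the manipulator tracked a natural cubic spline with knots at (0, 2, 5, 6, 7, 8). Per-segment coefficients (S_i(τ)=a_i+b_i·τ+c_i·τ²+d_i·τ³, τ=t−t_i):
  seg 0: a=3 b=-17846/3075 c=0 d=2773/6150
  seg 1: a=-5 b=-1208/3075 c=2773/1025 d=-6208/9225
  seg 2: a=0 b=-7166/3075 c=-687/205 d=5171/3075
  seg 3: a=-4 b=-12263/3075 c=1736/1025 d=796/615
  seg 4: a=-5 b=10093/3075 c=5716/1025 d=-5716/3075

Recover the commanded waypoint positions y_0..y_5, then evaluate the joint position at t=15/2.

y_0 = S_0(0) = a_0 = 3
y_1 = S_1(0) = a_1 = -5
y_2 = S_2(0) = a_2 = 0
y_3 = S_3(0) = a_3 = -4
y_4 = S_4(0) = a_4 = -5
y_5 = S_4(1) = 2
t_q=15/2 is in segment 4 (τ=1/2); S_4(τ)=-2252/1025

y_0=3 y_1=-5 y_2=0 y_3=-4 y_4=-5 y_5=2
S(15/2) = -2252/1025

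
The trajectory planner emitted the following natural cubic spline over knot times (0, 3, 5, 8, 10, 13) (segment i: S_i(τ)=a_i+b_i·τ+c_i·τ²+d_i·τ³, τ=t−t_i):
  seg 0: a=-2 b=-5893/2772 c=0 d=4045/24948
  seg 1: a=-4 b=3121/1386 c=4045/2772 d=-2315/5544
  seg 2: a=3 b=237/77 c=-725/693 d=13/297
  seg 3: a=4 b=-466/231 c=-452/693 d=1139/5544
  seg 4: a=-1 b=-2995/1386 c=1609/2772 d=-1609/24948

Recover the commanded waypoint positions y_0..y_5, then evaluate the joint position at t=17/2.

y_0=-2 y_1=-4 y_2=3 y_3=4 y_4=-1 y_5=-4
S(17/2) = 42193/14784

y_0 = S_0(0) = a_0 = -2
y_1 = S_1(0) = a_1 = -4
y_2 = S_2(0) = a_2 = 3
y_3 = S_3(0) = a_3 = 4
y_4 = S_4(0) = a_4 = -1
y_5 = S_4(3) = -4
t_q=17/2 is in segment 3 (τ=1/2); S_3(τ)=42193/14784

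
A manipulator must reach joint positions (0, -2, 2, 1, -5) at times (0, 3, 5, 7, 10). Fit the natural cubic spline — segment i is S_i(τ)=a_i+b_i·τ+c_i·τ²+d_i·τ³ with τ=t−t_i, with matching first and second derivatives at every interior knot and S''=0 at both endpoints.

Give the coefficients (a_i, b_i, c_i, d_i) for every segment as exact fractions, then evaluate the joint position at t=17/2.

Δ: Δ0=-2/3, Δ1=2, Δ2=-1/2, Δ3=-2
row 1: diag=10, rhs=16; c'=1/5, d'=8/5
row 2: denom=8−2·1/5=38/5; d'=(-15−2·8/5)/(38/5)=-91/38
row 3: denom=10−2·5/19=180/19; d'=(-9−2·-91/38)/(180/19)=-4/9
back: M3=-4/9
back: M2=-91/38−5/19·-4/9=-41/18
back: M1=8/5−1/5·-41/18=37/18
M: M0=0, M1=37/18, M2=-41/18, M3=-4/9, M4=0
seg 0: a=0, c=M0/2=0, d=(M1−M0)/(6·3)=37/324, b=Δ0−h0·(2M0+M1)/6=-61/36
seg 1: a=-2, c=M1/2=37/36, d=(M2−M1)/(6·2)=-13/36, b=Δ1−h1·(2M1+M2)/6=25/18
seg 2: a=2, c=M2/2=-41/36, d=(M3−M2)/(6·2)=11/72, b=Δ2−h2·(2M2+M3)/6=7/6
seg 3: a=1, c=M3/2=-2/9, d=(M4−M3)/(6·3)=2/81, b=Δ3−h3·(2M3+M4)/6=-14/9
t_q=17/2 → seg 3, τ=3/2; S=1+-14/9·τ+-2/9·τ²+2/81·τ³=-7/4

  seg 0: a=0 b=-61/36 c=0 d=37/324
  seg 1: a=-2 b=25/18 c=37/36 d=-13/36
  seg 2: a=2 b=7/6 c=-41/36 d=11/72
  seg 3: a=1 b=-14/9 c=-2/9 d=2/81
S(17/2) = -7/4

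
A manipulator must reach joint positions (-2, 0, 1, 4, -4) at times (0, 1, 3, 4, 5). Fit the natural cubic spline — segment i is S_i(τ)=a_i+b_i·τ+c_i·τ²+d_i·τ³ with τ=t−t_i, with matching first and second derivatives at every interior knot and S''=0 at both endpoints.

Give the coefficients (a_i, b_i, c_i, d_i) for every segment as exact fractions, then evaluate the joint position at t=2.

  seg 0: a=-2 b=641/244 c=0 d=-153/244
  seg 1: a=0 b=91/122 c=-459/244 d=429/488
  seg 2: a=1 b=230/61 c=207/61 d=-254/61
  seg 3: a=4 b=-118/61 c=-555/61 d=185/61
S(2) = -125/488

Δ: Δ0=2, Δ1=1/2, Δ2=3, Δ3=-8
row 1: diag=6, rhs=-9; c'=1/3, d'=-3/2
row 2: denom=6−2·1/3=16/3; d'=(15−2·-3/2)/(16/3)=27/8
row 3: denom=4−1·3/16=61/16; d'=(-66−1·27/8)/(61/16)=-1110/61
back: M3=-1110/61
back: M2=27/8−3/16·-1110/61=414/61
back: M1=-3/2−1/3·414/61=-459/122
M: M0=0, M1=-459/122, M2=414/61, M3=-1110/61, M4=0
seg 0: a=-2, c=M0/2=0, d=(M1−M0)/(6·1)=-153/244, b=Δ0−h0·(2M0+M1)/6=641/244
seg 1: a=0, c=M1/2=-459/244, d=(M2−M1)/(6·2)=429/488, b=Δ1−h1·(2M1+M2)/6=91/122
seg 2: a=1, c=M2/2=207/61, d=(M3−M2)/(6·1)=-254/61, b=Δ2−h2·(2M2+M3)/6=230/61
seg 3: a=4, c=M3/2=-555/61, d=(M4−M3)/(6·1)=185/61, b=Δ3−h3·(2M3+M4)/6=-118/61
t_q=2 → seg 1, τ=1; S=0+91/122·τ+-459/244·τ²+429/488·τ³=-125/488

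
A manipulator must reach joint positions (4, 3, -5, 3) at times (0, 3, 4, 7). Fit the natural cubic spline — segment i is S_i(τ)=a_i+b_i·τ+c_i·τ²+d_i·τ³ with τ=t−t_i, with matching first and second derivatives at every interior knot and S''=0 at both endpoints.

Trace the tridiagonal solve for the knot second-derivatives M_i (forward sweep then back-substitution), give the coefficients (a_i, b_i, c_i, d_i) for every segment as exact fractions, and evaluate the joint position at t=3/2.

  seg 0: a=4 b=65/21 c=0 d=-8/21
  seg 1: a=3 b=-151/21 c=-24/7 d=55/21
  seg 2: a=-5 b=-130/21 c=31/7 d=-31/63
S(3/2) = 103/14

Δ: Δ0=-1/3, Δ1=-8, Δ2=8/3
row 1: diag=8, rhs=-46; c'=1/8, d'=-23/4
row 2: denom=8−1·1/8=63/8; d'=(64−1·-23/4)/(63/8)=62/7
back: M2=62/7
back: M1=-23/4−1/8·62/7=-48/7
M: M0=0, M1=-48/7, M2=62/7, M3=0
seg 0: a=4, c=M0/2=0, d=(M1−M0)/(6·3)=-8/21, b=Δ0−h0·(2M0+M1)/6=65/21
seg 1: a=3, c=M1/2=-24/7, d=(M2−M1)/(6·1)=55/21, b=Δ1−h1·(2M1+M2)/6=-151/21
seg 2: a=-5, c=M2/2=31/7, d=(M3−M2)/(6·3)=-31/63, b=Δ2−h2·(2M2+M3)/6=-130/21
t_q=3/2 → seg 0, τ=3/2; S=4+65/21·τ+0·τ²+-8/21·τ³=103/14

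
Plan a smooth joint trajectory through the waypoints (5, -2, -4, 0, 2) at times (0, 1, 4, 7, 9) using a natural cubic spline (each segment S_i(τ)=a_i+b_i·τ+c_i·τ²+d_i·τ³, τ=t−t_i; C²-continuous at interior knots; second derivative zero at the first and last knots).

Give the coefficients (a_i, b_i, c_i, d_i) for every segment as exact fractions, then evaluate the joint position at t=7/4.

Δ: Δ0=-7, Δ1=-2/3, Δ2=4/3, Δ3=1
row 1: diag=8, rhs=38; c'=3/8, d'=19/4
row 2: denom=12−3·3/8=87/8; d'=(12−3·19/4)/(87/8)=-6/29
row 3: denom=10−3·8/29=266/29; d'=(-2−3·-6/29)/(266/29)=-20/133
back: M3=-20/133
back: M2=-6/29−8/29·-20/133=-22/133
back: M1=19/4−3/8·-22/133=640/133
M: M0=0, M1=640/133, M2=-22/133, M3=-20/133, M4=0
seg 0: a=5, c=M0/2=0, d=(M1−M0)/(6·1)=320/399, b=Δ0−h0·(2M0+M1)/6=-3113/399
seg 1: a=-2, c=M1/2=320/133, d=(M2−M1)/(6·3)=-331/1197, b=Δ1−h1·(2M1+M2)/6=-2153/399
seg 2: a=-4, c=M2/2=-11/133, d=(M3−M2)/(6·3)=1/1197, b=Δ2−h2·(2M2+M3)/6=628/399
seg 3: a=0, c=M3/2=-10/133, d=(M4−M3)/(6·2)=5/399, b=Δ3−h3·(2M3+M4)/6=439/399
t_q=7/4 → seg 1, τ=3/4; S=-2+-2153/399·τ+320/133·τ²+-331/1197·τ³=-2155/448

  seg 0: a=5 b=-3113/399 c=0 d=320/399
  seg 1: a=-2 b=-2153/399 c=320/133 d=-331/1197
  seg 2: a=-4 b=628/399 c=-11/133 d=1/1197
  seg 3: a=0 b=439/399 c=-10/133 d=5/399
S(7/4) = -2155/448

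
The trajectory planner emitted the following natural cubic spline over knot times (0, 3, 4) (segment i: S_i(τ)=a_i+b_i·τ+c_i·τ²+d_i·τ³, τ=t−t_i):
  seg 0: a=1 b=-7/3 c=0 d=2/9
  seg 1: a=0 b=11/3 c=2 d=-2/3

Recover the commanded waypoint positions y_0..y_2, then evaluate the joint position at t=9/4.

y_0 = S_0(0) = a_0 = 1
y_1 = S_1(0) = a_1 = 0
y_2 = S_1(1) = 5
t_q=9/4 is in segment 0 (τ=9/4); S_0(τ)=-55/32

y_0=1 y_1=0 y_2=5
S(9/4) = -55/32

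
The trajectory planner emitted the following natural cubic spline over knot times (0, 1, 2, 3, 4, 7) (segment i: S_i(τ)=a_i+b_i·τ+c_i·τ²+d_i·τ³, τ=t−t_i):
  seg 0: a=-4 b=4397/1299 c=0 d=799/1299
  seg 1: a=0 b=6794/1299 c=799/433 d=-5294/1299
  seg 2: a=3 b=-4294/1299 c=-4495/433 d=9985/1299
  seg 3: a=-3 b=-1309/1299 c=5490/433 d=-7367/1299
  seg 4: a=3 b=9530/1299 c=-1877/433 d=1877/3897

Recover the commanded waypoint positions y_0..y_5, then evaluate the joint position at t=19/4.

y_0=-4 y_1=0 y_2=3 y_3=-3 y_4=3 y_5=-1
S(19/4) = 173675/27712

y_0 = S_0(0) = a_0 = -4
y_1 = S_1(0) = a_1 = 0
y_2 = S_2(0) = a_2 = 3
y_3 = S_3(0) = a_3 = -3
y_4 = S_4(0) = a_4 = 3
y_5 = S_4(3) = -1
t_q=19/4 is in segment 4 (τ=3/4); S_4(τ)=173675/27712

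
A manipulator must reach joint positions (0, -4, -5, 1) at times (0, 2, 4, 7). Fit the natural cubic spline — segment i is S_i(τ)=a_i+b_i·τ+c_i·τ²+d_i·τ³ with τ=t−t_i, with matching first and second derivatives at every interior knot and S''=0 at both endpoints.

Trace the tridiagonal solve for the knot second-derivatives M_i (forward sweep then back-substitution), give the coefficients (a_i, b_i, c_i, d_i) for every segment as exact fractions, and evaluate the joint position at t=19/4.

  seg 0: a=0 b=-43/19 c=0 d=5/76
  seg 1: a=-4 b=-28/19 c=15/38 d=7/152
  seg 2: a=-5 b=25/38 c=51/76 d=-17/228
S(19/4) = -20237/4864

Δ: Δ0=-2, Δ1=-1/2, Δ2=2
row 1: diag=8, rhs=9; c'=1/4, d'=9/8
row 2: denom=10−2·1/4=19/2; d'=(15−2·9/8)/(19/2)=51/38
back: M2=51/38
back: M1=9/8−1/4·51/38=15/19
M: M0=0, M1=15/19, M2=51/38, M3=0
seg 0: a=0, c=M0/2=0, d=(M1−M0)/(6·2)=5/76, b=Δ0−h0·(2M0+M1)/6=-43/19
seg 1: a=-4, c=M1/2=15/38, d=(M2−M1)/(6·2)=7/152, b=Δ1−h1·(2M1+M2)/6=-28/19
seg 2: a=-5, c=M2/2=51/76, d=(M3−M2)/(6·3)=-17/228, b=Δ2−h2·(2M2+M3)/6=25/38
t_q=19/4 → seg 2, τ=3/4; S=-5+25/38·τ+51/76·τ²+-17/228·τ³=-20237/4864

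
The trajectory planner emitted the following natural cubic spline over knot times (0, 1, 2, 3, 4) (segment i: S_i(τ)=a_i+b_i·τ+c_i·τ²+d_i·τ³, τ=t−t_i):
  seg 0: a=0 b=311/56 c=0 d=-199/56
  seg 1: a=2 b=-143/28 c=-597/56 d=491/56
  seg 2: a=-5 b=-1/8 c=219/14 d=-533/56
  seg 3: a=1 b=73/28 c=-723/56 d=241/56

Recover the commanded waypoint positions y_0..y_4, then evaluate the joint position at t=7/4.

y_0 = S_0(0) = a_0 = 0
y_1 = S_1(0) = a_1 = 2
y_2 = S_2(0) = a_2 = -5
y_3 = S_3(0) = a_3 = 1
y_4 = S_3(1) = -5
t_q=7/4 is in segment 1 (τ=3/4); S_1(τ)=-14795/3584

y_0=0 y_1=2 y_2=-5 y_3=1 y_4=-5
S(7/4) = -14795/3584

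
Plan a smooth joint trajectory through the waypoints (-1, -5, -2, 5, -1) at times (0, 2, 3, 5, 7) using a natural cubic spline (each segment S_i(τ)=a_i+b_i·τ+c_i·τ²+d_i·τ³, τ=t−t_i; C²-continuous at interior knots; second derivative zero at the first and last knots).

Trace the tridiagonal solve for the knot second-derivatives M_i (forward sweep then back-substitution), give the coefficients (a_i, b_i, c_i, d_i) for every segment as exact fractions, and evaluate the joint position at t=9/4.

Δ: Δ0=-2, Δ1=3, Δ2=7/2, Δ3=-3
row 1: diag=6, rhs=30; c'=1/6, d'=5
row 2: denom=6−1·1/6=35/6; d'=(3−1·5)/(35/6)=-12/35
row 3: denom=8−2·12/35=256/35; d'=(-39−2·-12/35)/(256/35)=-1341/256
back: M3=-1341/256
back: M2=-12/35−12/35·-1341/256=93/64
back: M1=5−1/6·93/64=609/128
M: M0=0, M1=609/128, M2=93/64, M3=-1341/256, M4=0
seg 0: a=-1, c=M0/2=0, d=(M1−M0)/(6·2)=203/512, b=Δ0−h0·(2M0+M1)/6=-459/128
seg 1: a=-5, c=M1/2=609/256, d=(M2−M1)/(6·1)=-141/256, b=Δ1−h1·(2M1+M2)/6=75/64
seg 2: a=-2, c=M2/2=93/128, d=(M3−M2)/(6·2)=-571/1024, b=Δ2−h2·(2M2+M3)/6=1095/256
seg 3: a=5, c=M3/2=-1341/512, d=(M4−M3)/(6·2)=447/1024, b=Δ3−h3·(2M3+M4)/6=63/128
t_q=9/4 → seg 1, τ=1/4; S=-5+75/64·τ+609/256·τ²+-141/256·τ³=-74825/16384

  seg 0: a=-1 b=-459/128 c=0 d=203/512
  seg 1: a=-5 b=75/64 c=609/256 d=-141/256
  seg 2: a=-2 b=1095/256 c=93/128 d=-571/1024
  seg 3: a=5 b=63/128 c=-1341/512 d=447/1024
S(9/4) = -74825/16384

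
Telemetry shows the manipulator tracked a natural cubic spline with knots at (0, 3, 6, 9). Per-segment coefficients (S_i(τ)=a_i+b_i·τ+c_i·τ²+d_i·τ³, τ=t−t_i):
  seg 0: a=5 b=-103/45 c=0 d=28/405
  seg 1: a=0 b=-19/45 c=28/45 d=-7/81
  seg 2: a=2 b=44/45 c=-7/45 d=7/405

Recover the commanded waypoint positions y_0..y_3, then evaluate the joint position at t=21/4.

y_0 = S_0(0) = a_0 = 5
y_1 = S_1(0) = a_1 = 0
y_2 = S_2(0) = a_2 = 2
y_3 = S_2(3) = 4
t_q=21/4 is in segment 1 (τ=9/4); S_1(τ)=389/320

y_0=5 y_1=0 y_2=2 y_3=4
S(21/4) = 389/320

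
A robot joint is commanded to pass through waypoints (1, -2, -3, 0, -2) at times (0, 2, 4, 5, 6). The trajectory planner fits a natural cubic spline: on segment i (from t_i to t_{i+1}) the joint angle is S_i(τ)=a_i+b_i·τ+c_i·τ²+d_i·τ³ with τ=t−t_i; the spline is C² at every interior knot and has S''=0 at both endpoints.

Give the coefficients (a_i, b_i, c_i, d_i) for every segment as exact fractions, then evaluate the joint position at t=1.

Δ: Δ0=-3/2, Δ1=-1/2, Δ2=3, Δ3=-2
row 1: diag=8, rhs=6; c'=1/4, d'=3/4
row 2: denom=6−2·1/4=11/2; d'=(21−2·3/4)/(11/2)=39/11
row 3: denom=4−1·2/11=42/11; d'=(-30−1·39/11)/(42/11)=-123/14
back: M3=-123/14
back: M2=39/11−2/11·-123/14=36/7
back: M1=3/4−1/4·36/7=-15/28
M: M0=0, M1=-15/28, M2=36/7, M3=-123/14, M4=0
seg 0: a=1, c=M0/2=0, d=(M1−M0)/(6·2)=-5/112, b=Δ0−h0·(2M0+M1)/6=-37/28
seg 1: a=-2, c=M1/2=-15/56, d=(M2−M1)/(6·2)=53/112, b=Δ1−h1·(2M1+M2)/6=-13/7
seg 2: a=-3, c=M2/2=18/7, d=(M3−M2)/(6·1)=-65/28, b=Δ2−h2·(2M2+M3)/6=11/4
seg 3: a=0, c=M3/2=-123/28, d=(M4−M3)/(6·1)=41/28, b=Δ3−h3·(2M3+M4)/6=13/14
t_q=1 → seg 0, τ=1; S=1+-37/28·τ+0·τ²+-5/112·τ³=-41/112

  seg 0: a=1 b=-37/28 c=0 d=-5/112
  seg 1: a=-2 b=-13/7 c=-15/56 d=53/112
  seg 2: a=-3 b=11/4 c=18/7 d=-65/28
  seg 3: a=0 b=13/14 c=-123/28 d=41/28
S(1) = -41/112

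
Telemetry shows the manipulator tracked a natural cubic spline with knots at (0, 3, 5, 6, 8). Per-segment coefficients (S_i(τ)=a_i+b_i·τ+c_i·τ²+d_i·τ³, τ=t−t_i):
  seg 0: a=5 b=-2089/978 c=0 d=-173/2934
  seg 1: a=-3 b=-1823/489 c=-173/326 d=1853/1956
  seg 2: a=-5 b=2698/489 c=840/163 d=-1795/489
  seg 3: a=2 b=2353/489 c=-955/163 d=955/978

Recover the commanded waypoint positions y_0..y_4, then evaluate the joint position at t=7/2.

y_0=5 y_1=-3 y_2=-5 y_3=2 y_4=-4
S(7/2) = -25445/5216

y_0 = S_0(0) = a_0 = 5
y_1 = S_1(0) = a_1 = -3
y_2 = S_2(0) = a_2 = -5
y_3 = S_3(0) = a_3 = 2
y_4 = S_3(2) = -4
t_q=7/2 is in segment 1 (τ=1/2); S_1(τ)=-25445/5216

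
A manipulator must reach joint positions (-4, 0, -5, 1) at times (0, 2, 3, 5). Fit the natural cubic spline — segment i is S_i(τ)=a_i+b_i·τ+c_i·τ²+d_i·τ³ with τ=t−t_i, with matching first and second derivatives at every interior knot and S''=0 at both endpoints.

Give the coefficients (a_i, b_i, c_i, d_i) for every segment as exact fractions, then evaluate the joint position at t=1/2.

Δ: Δ0=2, Δ1=-5, Δ2=3
row 1: diag=6, rhs=-42; c'=1/6, d'=-7
row 2: denom=6−1·1/6=35/6; d'=(48−1·-7)/(35/6)=66/7
back: M2=66/7
back: M1=-7−1/6·66/7=-60/7
M: M0=0, M1=-60/7, M2=66/7, M3=0
seg 0: a=-4, c=M0/2=0, d=(M1−M0)/(6·2)=-5/7, b=Δ0−h0·(2M0+M1)/6=34/7
seg 1: a=0, c=M1/2=-30/7, d=(M2−M1)/(6·1)=3, b=Δ1−h1·(2M1+M2)/6=-26/7
seg 2: a=-5, c=M2/2=33/7, d=(M3−M2)/(6·2)=-11/14, b=Δ2−h2·(2M2+M3)/6=-23/7
t_q=1/2 → seg 0, τ=1/2; S=-4+34/7·τ+0·τ²+-5/7·τ³=-93/56

  seg 0: a=-4 b=34/7 c=0 d=-5/7
  seg 1: a=0 b=-26/7 c=-30/7 d=3
  seg 2: a=-5 b=-23/7 c=33/7 d=-11/14
S(1/2) = -93/56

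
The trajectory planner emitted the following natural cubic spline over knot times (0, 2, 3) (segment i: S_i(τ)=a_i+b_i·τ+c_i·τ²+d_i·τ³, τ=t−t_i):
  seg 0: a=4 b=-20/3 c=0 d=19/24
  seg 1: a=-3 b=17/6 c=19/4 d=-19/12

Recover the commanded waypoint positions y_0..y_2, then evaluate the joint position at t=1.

y_0=4 y_1=-3 y_2=3
S(1) = -15/8

y_0 = S_0(0) = a_0 = 4
y_1 = S_1(0) = a_1 = -3
y_2 = S_1(1) = 3
t_q=1 is in segment 0 (τ=1); S_0(τ)=-15/8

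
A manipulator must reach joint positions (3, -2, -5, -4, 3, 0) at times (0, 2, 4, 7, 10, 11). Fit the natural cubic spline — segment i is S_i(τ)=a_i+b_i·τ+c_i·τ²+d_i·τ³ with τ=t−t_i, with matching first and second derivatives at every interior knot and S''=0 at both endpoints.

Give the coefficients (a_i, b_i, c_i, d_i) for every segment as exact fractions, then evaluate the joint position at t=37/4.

Δ: Δ0=-5/2, Δ1=-3/2, Δ2=1/3, Δ3=7/3, Δ4=-3
row 1: diag=8, rhs=6; c'=1/4, d'=3/4
row 2: denom=10−2·1/4=19/2; d'=(11−2·3/4)/(19/2)=1
row 3: denom=12−3·6/19=210/19; d'=(12−3·1)/(210/19)=57/70
row 4: denom=8−3·19/70=503/70; d'=(-32−3·57/70)/(503/70)=-2411/503
back: M4=-2411/503
back: M3=57/70−19/70·-2411/503=1064/503
back: M2=1−6/19·1064/503=167/503
back: M1=3/4−1/4·167/503=671/1006
M: M0=0, M1=671/1006, M2=167/503, M3=1064/503, M4=-2411/503, M5=0
seg 0: a=3, c=M0/2=0, d=(M1−M0)/(6·2)=671/12072, b=Δ0−h0·(2M0+M1)/6=-4108/1509
seg 1: a=-2, c=M1/2=671/2012, d=(M2−M1)/(6·2)=-337/12072, b=Δ1−h1·(2M1+M2)/6=-6203/3018
seg 2: a=-5, c=M2/2=167/1006, d=(M3−M2)/(6·3)=299/3018, b=Δ2−h2·(2M2+M3)/6=-1594/1509
seg 3: a=-4, c=M3/2=532/503, d=(M4−M3)/(6·3)=-3475/9054, b=Δ3−h3·(2M3+M4)/6=7891/3018
seg 4: a=3, c=M4/2=-2411/1006, d=(M5−M4)/(6·1)=2411/3018, b=Δ4−h4·(2M4+M5)/6=-2116/1509
t_q=37/4 → seg 3, τ=9/4; S=-4+7891/3018·τ+532/503·τ²+-3475/9054·τ³=184493/64384

  seg 0: a=3 b=-4108/1509 c=0 d=671/12072
  seg 1: a=-2 b=-6203/3018 c=671/2012 d=-337/12072
  seg 2: a=-5 b=-1594/1509 c=167/1006 d=299/3018
  seg 3: a=-4 b=7891/3018 c=532/503 d=-3475/9054
  seg 4: a=3 b=-2116/1509 c=-2411/1006 d=2411/3018
S(37/4) = 184493/64384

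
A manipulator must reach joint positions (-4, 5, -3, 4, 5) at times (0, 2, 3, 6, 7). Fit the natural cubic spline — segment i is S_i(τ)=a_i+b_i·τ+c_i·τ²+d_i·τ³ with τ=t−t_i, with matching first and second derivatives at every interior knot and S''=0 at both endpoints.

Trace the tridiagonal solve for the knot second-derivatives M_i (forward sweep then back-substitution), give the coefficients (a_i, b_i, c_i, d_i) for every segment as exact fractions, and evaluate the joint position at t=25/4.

Δ: Δ0=9/2, Δ1=-8, Δ2=7/3, Δ3=1
row 1: diag=6, rhs=-75; c'=1/6, d'=-25/2
row 2: denom=8−1·1/6=47/6; d'=(62−1·-25/2)/(47/6)=447/47
row 3: denom=8−3·18/47=322/47; d'=(-8−3·447/47)/(322/47)=-1717/322
back: M3=-1717/322
back: M2=447/47−18/47·-1717/322=1860/161
back: M1=-25/2−1/6·1860/161=-4645/322
M: M0=0, M1=-4645/322, M2=1860/161, M3=-1717/322, M4=0
seg 0: a=-4, c=M0/2=0, d=(M1−M0)/(6·2)=-4645/3864, b=Δ0−h0·(2M0+M1)/6=4496/483
seg 1: a=5, c=M1/2=-4645/644, d=(M2−M1)/(6·1)=1195/276, b=Δ1−h1·(2M1+M2)/6=-4943/966
seg 2: a=-3, c=M2/2=930/161, d=(M3−M2)/(6·3)=-5437/5796, b=Δ2−h2·(2M2+M3)/6=-12661/1932
seg 3: a=4, c=M3/2=-1717/644, d=(M4−M3)/(6·1)=1717/1932, b=Δ3−h3·(2M3+M4)/6=2683/966
t_q=25/4 → seg 3, τ=1/4; S=4+2683/966·τ+-1717/644·τ²+1717/1932·τ³=26741/5888

  seg 0: a=-4 b=4496/483 c=0 d=-4645/3864
  seg 1: a=5 b=-4943/966 c=-4645/644 d=1195/276
  seg 2: a=-3 b=-12661/1932 c=930/161 d=-5437/5796
  seg 3: a=4 b=2683/966 c=-1717/644 d=1717/1932
S(25/4) = 26741/5888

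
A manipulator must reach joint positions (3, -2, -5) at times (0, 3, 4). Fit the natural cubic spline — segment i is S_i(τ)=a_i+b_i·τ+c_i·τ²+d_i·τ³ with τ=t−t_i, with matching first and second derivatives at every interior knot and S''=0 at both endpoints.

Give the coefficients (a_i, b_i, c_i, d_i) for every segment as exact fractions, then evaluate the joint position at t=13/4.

Δ: Δ0=-5/3, Δ1=-3
row 1: diag=8, rhs=-8; c'=1/8, d'=-1
back: M1=-1
M: M0=0, M1=-1, M2=0
seg 0: a=3, c=M0/2=0, d=(M1−M0)/(6·3)=-1/18, b=Δ0−h0·(2M0+M1)/6=-7/6
seg 1: a=-2, c=M1/2=-1/2, d=(M2−M1)/(6·1)=1/6, b=Δ1−h1·(2M1+M2)/6=-8/3
t_q=13/4 → seg 1, τ=1/4; S=-2+-8/3·τ+-1/2·τ²+1/6·τ³=-345/128

  seg 0: a=3 b=-7/6 c=0 d=-1/18
  seg 1: a=-2 b=-8/3 c=-1/2 d=1/6
S(13/4) = -345/128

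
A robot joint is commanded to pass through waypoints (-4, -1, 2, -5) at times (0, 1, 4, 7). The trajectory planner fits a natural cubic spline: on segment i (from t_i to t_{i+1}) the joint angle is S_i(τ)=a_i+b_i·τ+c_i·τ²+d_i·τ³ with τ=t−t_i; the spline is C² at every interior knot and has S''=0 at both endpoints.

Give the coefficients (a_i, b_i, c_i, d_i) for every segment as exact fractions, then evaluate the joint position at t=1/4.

  seg 0: a=-4 b=275/87 c=0 d=-14/87
  seg 1: a=-1 b=233/87 c=-14/29 d=-20/783
  seg 2: a=2 b=-79/87 c=-62/87 d=62/783
S(1/4) = -2981/928

Δ: Δ0=3, Δ1=1, Δ2=-7/3
row 1: diag=8, rhs=-12; c'=3/8, d'=-3/2
row 2: denom=12−3·3/8=87/8; d'=(-20−3·-3/2)/(87/8)=-124/87
back: M2=-124/87
back: M1=-3/2−3/8·-124/87=-28/29
M: M0=0, M1=-28/29, M2=-124/87, M3=0
seg 0: a=-4, c=M0/2=0, d=(M1−M0)/(6·1)=-14/87, b=Δ0−h0·(2M0+M1)/6=275/87
seg 1: a=-1, c=M1/2=-14/29, d=(M2−M1)/(6·3)=-20/783, b=Δ1−h1·(2M1+M2)/6=233/87
seg 2: a=2, c=M2/2=-62/87, d=(M3−M2)/(6·3)=62/783, b=Δ2−h2·(2M2+M3)/6=-79/87
t_q=1/4 → seg 0, τ=1/4; S=-4+275/87·τ+0·τ²+-14/87·τ³=-2981/928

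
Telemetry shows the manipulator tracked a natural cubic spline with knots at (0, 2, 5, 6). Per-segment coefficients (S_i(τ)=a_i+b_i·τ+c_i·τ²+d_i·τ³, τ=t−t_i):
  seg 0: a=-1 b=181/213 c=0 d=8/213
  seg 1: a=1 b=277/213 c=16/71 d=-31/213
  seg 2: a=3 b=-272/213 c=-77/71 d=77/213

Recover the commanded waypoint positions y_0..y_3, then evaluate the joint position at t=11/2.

y_0 = S_0(0) = a_0 = -1
y_1 = S_1(0) = a_1 = 1
y_2 = S_2(0) = a_2 = 3
y_3 = S_2(1) = 1
t_q=11/2 is in segment 2 (τ=1/2); S_2(τ)=1213/568

y_0=-1 y_1=1 y_2=3 y_3=1
S(11/2) = 1213/568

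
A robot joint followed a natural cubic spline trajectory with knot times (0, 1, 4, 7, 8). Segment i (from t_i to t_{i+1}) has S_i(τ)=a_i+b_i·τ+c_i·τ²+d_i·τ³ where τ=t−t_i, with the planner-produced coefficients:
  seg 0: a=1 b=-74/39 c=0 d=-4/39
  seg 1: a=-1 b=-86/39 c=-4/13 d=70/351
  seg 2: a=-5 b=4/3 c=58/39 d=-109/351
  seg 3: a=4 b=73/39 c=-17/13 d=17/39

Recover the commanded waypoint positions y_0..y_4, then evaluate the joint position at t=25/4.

y_0 = S_0(0) = a_0 = 1
y_1 = S_1(0) = a_1 = -1
y_2 = S_2(0) = a_2 = -5
y_3 = S_3(0) = a_3 = 4
y_4 = S_3(1) = 5
t_q=25/4 is in segment 2 (τ=9/4); S_2(τ)=1657/832

y_0=1 y_1=-1 y_2=-5 y_3=4 y_4=5
S(25/4) = 1657/832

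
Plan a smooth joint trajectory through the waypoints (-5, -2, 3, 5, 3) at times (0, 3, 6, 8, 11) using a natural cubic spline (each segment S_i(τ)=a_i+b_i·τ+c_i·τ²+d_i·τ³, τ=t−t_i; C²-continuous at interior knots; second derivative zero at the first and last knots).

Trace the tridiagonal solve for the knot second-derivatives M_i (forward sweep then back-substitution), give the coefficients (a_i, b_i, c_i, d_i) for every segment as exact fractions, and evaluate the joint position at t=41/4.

Δ: Δ0=1, Δ1=5/3, Δ2=1, Δ3=-2/3
row 1: diag=12, rhs=4; c'=1/4, d'=1/3
row 2: denom=10−3·1/4=37/4; d'=(-4−3·1/3)/(37/4)=-20/37
row 3: denom=10−2·8/37=354/37; d'=(-10−2·-20/37)/(354/37)=-55/59
back: M3=-55/59
back: M2=-20/37−8/37·-55/59=-20/59
back: M1=1/3−1/4·-20/59=74/177
M: M0=0, M1=74/177, M2=-20/59, M3=-55/59, M4=0
seg 0: a=-5, c=M0/2=0, d=(M1−M0)/(6·3)=37/1593, b=Δ0−h0·(2M0+M1)/6=140/177
seg 1: a=-2, c=M1/2=37/177, d=(M2−M1)/(6·3)=-67/1593, b=Δ1−h1·(2M1+M2)/6=251/177
seg 2: a=3, c=M2/2=-10/59, d=(M3−M2)/(6·2)=-35/708, b=Δ2−h2·(2M2+M3)/6=272/177
seg 3: a=5, c=M3/2=-55/118, d=(M4−M3)/(6·3)=55/1062, b=Δ3−h3·(2M3+M4)/6=47/177
t_q=41/4 → seg 3, τ=9/4; S=5+47/177·τ+-55/118·τ²+55/1062·τ³=28907/7552

  seg 0: a=-5 b=140/177 c=0 d=37/1593
  seg 1: a=-2 b=251/177 c=37/177 d=-67/1593
  seg 2: a=3 b=272/177 c=-10/59 d=-35/708
  seg 3: a=5 b=47/177 c=-55/118 d=55/1062
S(41/4) = 28907/7552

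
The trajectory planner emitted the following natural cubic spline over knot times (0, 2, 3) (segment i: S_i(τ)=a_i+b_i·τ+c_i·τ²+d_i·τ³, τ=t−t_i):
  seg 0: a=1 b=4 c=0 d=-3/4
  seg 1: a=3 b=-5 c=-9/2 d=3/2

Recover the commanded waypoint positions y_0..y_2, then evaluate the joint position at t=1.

y_0 = S_0(0) = a_0 = 1
y_1 = S_1(0) = a_1 = 3
y_2 = S_1(1) = -5
t_q=1 is in segment 0 (τ=1); S_0(τ)=17/4

y_0=1 y_1=3 y_2=-5
S(1) = 17/4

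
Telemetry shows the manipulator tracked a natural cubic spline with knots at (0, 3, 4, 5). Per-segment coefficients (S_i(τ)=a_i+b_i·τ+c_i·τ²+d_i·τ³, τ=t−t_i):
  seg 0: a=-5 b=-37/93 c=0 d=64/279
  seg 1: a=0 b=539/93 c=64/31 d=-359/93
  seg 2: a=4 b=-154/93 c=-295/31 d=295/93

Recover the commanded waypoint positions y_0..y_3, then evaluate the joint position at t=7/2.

y_0=-5 y_1=0 y_2=4 y_3=-4
S(7/2) = 727/248

y_0 = S_0(0) = a_0 = -5
y_1 = S_1(0) = a_1 = 0
y_2 = S_2(0) = a_2 = 4
y_3 = S_2(1) = -4
t_q=7/2 is in segment 1 (τ=1/2); S_1(τ)=727/248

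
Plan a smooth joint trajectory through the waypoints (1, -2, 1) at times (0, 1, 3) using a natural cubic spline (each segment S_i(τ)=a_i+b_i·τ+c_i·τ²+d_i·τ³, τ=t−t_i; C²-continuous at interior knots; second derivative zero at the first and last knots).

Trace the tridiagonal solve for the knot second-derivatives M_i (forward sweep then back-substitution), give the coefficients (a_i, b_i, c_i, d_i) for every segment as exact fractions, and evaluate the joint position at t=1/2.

  seg 0: a=1 b=-15/4 c=0 d=3/4
  seg 1: a=-2 b=-3/2 c=9/4 d=-3/8
S(1/2) = -25/32

Δ: Δ0=-3, Δ1=3/2
row 1: diag=6, rhs=27; c'=1/3, d'=9/2
back: M1=9/2
M: M0=0, M1=9/2, M2=0
seg 0: a=1, c=M0/2=0, d=(M1−M0)/(6·1)=3/4, b=Δ0−h0·(2M0+M1)/6=-15/4
seg 1: a=-2, c=M1/2=9/4, d=(M2−M1)/(6·2)=-3/8, b=Δ1−h1·(2M1+M2)/6=-3/2
t_q=1/2 → seg 0, τ=1/2; S=1+-15/4·τ+0·τ²+3/4·τ³=-25/32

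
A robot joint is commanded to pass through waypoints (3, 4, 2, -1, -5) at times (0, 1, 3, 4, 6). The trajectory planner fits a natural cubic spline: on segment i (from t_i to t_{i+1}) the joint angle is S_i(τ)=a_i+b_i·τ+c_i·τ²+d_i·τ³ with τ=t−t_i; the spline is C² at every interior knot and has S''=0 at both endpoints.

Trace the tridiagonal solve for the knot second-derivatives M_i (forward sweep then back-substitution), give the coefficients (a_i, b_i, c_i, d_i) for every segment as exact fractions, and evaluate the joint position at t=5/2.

  seg 0: a=3 b=115/93 c=0 d=-22/93
  seg 1: a=4 b=49/93 c=-22/31 d=-5/186
  seg 2: a=2 b=-245/93 c=-27/31 d=47/93
  seg 3: a=-1 b=-266/93 c=20/31 d=-10/93
S(5/2) = 1539/496

Δ: Δ0=1, Δ1=-1, Δ2=-3, Δ3=-2
row 1: diag=6, rhs=-12; c'=1/3, d'=-2
row 2: denom=6−2·1/3=16/3; d'=(-12−2·-2)/(16/3)=-3/2
row 3: denom=6−1·3/16=93/16; d'=(6−1·-3/2)/(93/16)=40/31
back: M3=40/31
back: M2=-3/2−3/16·40/31=-54/31
back: M1=-2−1/3·-54/31=-44/31
M: M0=0, M1=-44/31, M2=-54/31, M3=40/31, M4=0
seg 0: a=3, c=M0/2=0, d=(M1−M0)/(6·1)=-22/93, b=Δ0−h0·(2M0+M1)/6=115/93
seg 1: a=4, c=M1/2=-22/31, d=(M2−M1)/(6·2)=-5/186, b=Δ1−h1·(2M1+M2)/6=49/93
seg 2: a=2, c=M2/2=-27/31, d=(M3−M2)/(6·1)=47/93, b=Δ2−h2·(2M2+M3)/6=-245/93
seg 3: a=-1, c=M3/2=20/31, d=(M4−M3)/(6·2)=-10/93, b=Δ3−h3·(2M3+M4)/6=-266/93
t_q=5/2 → seg 1, τ=3/2; S=4+49/93·τ+-22/31·τ²+-5/186·τ³=1539/496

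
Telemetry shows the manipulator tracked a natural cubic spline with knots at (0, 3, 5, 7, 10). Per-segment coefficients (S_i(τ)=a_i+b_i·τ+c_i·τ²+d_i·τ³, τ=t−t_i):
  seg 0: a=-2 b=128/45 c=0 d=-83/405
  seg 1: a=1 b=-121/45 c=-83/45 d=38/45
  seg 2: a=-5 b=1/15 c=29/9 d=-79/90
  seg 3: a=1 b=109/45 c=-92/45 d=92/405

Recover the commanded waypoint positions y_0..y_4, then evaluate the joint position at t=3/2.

y_0=-2 y_1=1 y_2=-5 y_3=1 y_4=-4
S(3/2) = 63/40

y_0 = S_0(0) = a_0 = -2
y_1 = S_1(0) = a_1 = 1
y_2 = S_2(0) = a_2 = -5
y_3 = S_3(0) = a_3 = 1
y_4 = S_3(3) = -4
t_q=3/2 is in segment 0 (τ=3/2); S_0(τ)=63/40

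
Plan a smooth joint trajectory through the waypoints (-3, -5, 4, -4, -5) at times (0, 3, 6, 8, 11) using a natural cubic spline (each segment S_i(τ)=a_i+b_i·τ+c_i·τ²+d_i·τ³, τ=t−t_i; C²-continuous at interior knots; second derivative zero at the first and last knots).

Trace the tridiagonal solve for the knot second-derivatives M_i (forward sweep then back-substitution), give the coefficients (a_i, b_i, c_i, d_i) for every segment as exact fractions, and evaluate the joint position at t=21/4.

  seg 0: a=-3 b=-410/177 c=0 d=292/1593
  seg 1: a=-5 b=466/177 c=292/177 d=-811/1593
  seg 2: a=4 b=-215/177 c=-173/59 d=545/708
  seg 3: a=-4 b=-656/177 c=199/118 d=-199/1062
S(21/4) = 13127/3776

Δ: Δ0=-2/3, Δ1=3, Δ2=-4, Δ3=-1/3
row 1: diag=12, rhs=22; c'=1/4, d'=11/6
row 2: denom=10−3·1/4=37/4; d'=(-42−3·11/6)/(37/4)=-190/37
row 3: denom=10−2·8/37=354/37; d'=(22−2·-190/37)/(354/37)=199/59
back: M3=199/59
back: M2=-190/37−8/37·199/59=-346/59
back: M1=11/6−1/4·-346/59=584/177
M: M0=0, M1=584/177, M2=-346/59, M3=199/59, M4=0
seg 0: a=-3, c=M0/2=0, d=(M1−M0)/(6·3)=292/1593, b=Δ0−h0·(2M0+M1)/6=-410/177
seg 1: a=-5, c=M1/2=292/177, d=(M2−M1)/(6·3)=-811/1593, b=Δ1−h1·(2M1+M2)/6=466/177
seg 2: a=4, c=M2/2=-173/59, d=(M3−M2)/(6·2)=545/708, b=Δ2−h2·(2M2+M3)/6=-215/177
seg 3: a=-4, c=M3/2=199/118, d=(M4−M3)/(6·3)=-199/1062, b=Δ3−h3·(2M3+M4)/6=-656/177
t_q=21/4 → seg 1, τ=9/4; S=-5+466/177·τ+292/177·τ²+-811/1593·τ³=13127/3776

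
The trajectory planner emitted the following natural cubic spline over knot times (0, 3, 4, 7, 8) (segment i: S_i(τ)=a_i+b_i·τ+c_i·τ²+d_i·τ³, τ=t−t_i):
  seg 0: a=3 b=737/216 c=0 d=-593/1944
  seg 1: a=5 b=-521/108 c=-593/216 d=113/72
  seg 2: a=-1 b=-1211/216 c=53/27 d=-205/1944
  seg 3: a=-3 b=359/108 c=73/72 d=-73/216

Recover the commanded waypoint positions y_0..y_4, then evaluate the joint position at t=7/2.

y_0=3 y_1=5 y_2=-1 y_3=-3 y_4=1
S(7/2) = 3625/1728

y_0 = S_0(0) = a_0 = 3
y_1 = S_1(0) = a_1 = 5
y_2 = S_2(0) = a_2 = -1
y_3 = S_3(0) = a_3 = -3
y_4 = S_3(1) = 1
t_q=7/2 is in segment 1 (τ=1/2); S_1(τ)=3625/1728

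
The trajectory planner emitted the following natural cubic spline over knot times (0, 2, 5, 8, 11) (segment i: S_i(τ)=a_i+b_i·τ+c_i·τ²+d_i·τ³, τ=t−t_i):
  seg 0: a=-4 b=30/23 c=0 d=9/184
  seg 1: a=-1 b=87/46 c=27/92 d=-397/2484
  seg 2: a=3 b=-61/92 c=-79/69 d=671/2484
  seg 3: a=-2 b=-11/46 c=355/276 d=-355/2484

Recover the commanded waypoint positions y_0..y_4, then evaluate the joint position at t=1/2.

y_0=-4 y_1=-1 y_2=3 y_3=-2 y_4=5
S(1/2) = -4919/1472

y_0 = S_0(0) = a_0 = -4
y_1 = S_1(0) = a_1 = -1
y_2 = S_2(0) = a_2 = 3
y_3 = S_3(0) = a_3 = -2
y_4 = S_3(3) = 5
t_q=1/2 is in segment 0 (τ=1/2); S_0(τ)=-4919/1472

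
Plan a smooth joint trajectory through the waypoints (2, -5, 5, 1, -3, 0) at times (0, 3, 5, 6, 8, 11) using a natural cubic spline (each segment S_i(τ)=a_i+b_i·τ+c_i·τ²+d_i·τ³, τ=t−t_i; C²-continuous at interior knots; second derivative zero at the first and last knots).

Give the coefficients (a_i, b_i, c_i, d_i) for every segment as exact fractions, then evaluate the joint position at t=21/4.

  seg 0: a=2 b=-1447/253 c=0 d=2570/6831
  seg 1: a=-5 b=1123/253 c=2570/759 d=-2357/1518
  seg 2: a=5 b=-493/759 c=-4501/759 d=178/69
  seg 3: a=1 b=-1207/253 c=1373/759 d=-643/3036
  seg 4: a=-3 b=-58/759 c=817/1518 d=-817/13662
S(21/4) = 36491/8096

Δ: Δ0=-7/3, Δ1=5, Δ2=-4, Δ3=-2, Δ4=1
row 1: diag=10, rhs=44; c'=1/5, d'=22/5
row 2: denom=6−2·1/5=28/5; d'=(-54−2·22/5)/(28/5)=-157/14
row 3: denom=6−1·5/28=163/28; d'=(12−1·-157/14)/(163/28)=650/163
row 4: denom=10−2·56/163=1518/163; d'=(18−2·650/163)/(1518/163)=817/759
back: M4=817/759
back: M3=650/163−56/163·817/759=2746/759
back: M2=-157/14−5/28·2746/759=-9002/759
back: M1=22/5−1/5·-9002/759=5140/759
M: M0=0, M1=5140/759, M2=-9002/759, M3=2746/759, M4=817/759, M5=0
seg 0: a=2, c=M0/2=0, d=(M1−M0)/(6·3)=2570/6831, b=Δ0−h0·(2M0+M1)/6=-1447/253
seg 1: a=-5, c=M1/2=2570/759, d=(M2−M1)/(6·2)=-2357/1518, b=Δ1−h1·(2M1+M2)/6=1123/253
seg 2: a=5, c=M2/2=-4501/759, d=(M3−M2)/(6·1)=178/69, b=Δ2−h2·(2M2+M3)/6=-493/759
seg 3: a=1, c=M3/2=1373/759, d=(M4−M3)/(6·2)=-643/3036, b=Δ3−h3·(2M3+M4)/6=-1207/253
seg 4: a=-3, c=M4/2=817/1518, d=(M5−M4)/(6·3)=-817/13662, b=Δ4−h4·(2M4+M5)/6=-58/759
t_q=21/4 → seg 2, τ=1/4; S=5+-493/759·τ+-4501/759·τ²+178/69·τ³=36491/8096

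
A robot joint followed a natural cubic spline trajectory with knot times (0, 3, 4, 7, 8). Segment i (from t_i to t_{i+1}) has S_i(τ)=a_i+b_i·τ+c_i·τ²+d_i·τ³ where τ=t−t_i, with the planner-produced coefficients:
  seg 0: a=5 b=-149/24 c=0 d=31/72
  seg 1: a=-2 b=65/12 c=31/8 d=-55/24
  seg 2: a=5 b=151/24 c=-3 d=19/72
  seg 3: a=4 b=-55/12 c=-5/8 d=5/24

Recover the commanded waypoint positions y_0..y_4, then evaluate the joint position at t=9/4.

y_0=5 y_1=-2 y_2=5 y_3=4 y_4=-1
S(9/4) = -2081/512

y_0 = S_0(0) = a_0 = 5
y_1 = S_1(0) = a_1 = -2
y_2 = S_2(0) = a_2 = 5
y_3 = S_3(0) = a_3 = 4
y_4 = S_3(1) = -1
t_q=9/4 is in segment 0 (τ=9/4); S_0(τ)=-2081/512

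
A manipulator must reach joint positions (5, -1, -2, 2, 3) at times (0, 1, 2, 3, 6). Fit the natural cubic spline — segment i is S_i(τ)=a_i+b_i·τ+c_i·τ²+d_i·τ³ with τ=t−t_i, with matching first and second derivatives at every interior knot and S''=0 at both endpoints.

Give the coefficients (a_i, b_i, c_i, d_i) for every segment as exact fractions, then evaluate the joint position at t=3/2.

Δ: Δ0=-6, Δ1=-1, Δ2=4, Δ3=1/3
row 1: diag=4, rhs=30; c'=1/4, d'=15/2
row 2: denom=4−1·1/4=15/4; d'=(30−1·15/2)/(15/4)=6
row 3: denom=8−1·4/15=116/15; d'=(-22−1·6)/(116/15)=-105/29
back: M3=-105/29
back: M2=6−4/15·-105/29=202/29
back: M1=15/2−1/4·202/29=167/29
M: M0=0, M1=167/29, M2=202/29, M3=-105/29, M4=0
seg 0: a=5, c=M0/2=0, d=(M1−M0)/(6·1)=167/174, b=Δ0−h0·(2M0+M1)/6=-1211/174
seg 1: a=-1, c=M1/2=167/58, d=(M2−M1)/(6·1)=35/174, b=Δ1−h1·(2M1+M2)/6=-355/87
seg 2: a=-2, c=M2/2=101/29, d=(M3−M2)/(6·1)=-307/174, b=Δ2−h2·(2M2+M3)/6=397/174
seg 3: a=2, c=M3/2=-105/58, d=(M4−M3)/(6·3)=35/174, b=Δ3−h3·(2M3+M4)/6=344/87
t_q=3/2 → seg 1, τ=1/2; S=-1+-355/87·τ+167/58·τ²+35/174·τ³=-1065/464

  seg 0: a=5 b=-1211/174 c=0 d=167/174
  seg 1: a=-1 b=-355/87 c=167/58 d=35/174
  seg 2: a=-2 b=397/174 c=101/29 d=-307/174
  seg 3: a=2 b=344/87 c=-105/58 d=35/174
S(3/2) = -1065/464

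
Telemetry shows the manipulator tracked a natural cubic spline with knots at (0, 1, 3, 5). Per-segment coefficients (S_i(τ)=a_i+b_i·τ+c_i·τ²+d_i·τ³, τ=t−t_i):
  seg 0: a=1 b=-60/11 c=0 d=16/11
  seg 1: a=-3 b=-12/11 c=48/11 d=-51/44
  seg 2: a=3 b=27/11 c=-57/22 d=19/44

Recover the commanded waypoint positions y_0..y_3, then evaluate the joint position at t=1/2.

y_0=1 y_1=-3 y_2=3 y_3=1
S(1/2) = -17/11

y_0 = S_0(0) = a_0 = 1
y_1 = S_1(0) = a_1 = -3
y_2 = S_2(0) = a_2 = 3
y_3 = S_2(2) = 1
t_q=1/2 is in segment 0 (τ=1/2); S_0(τ)=-17/11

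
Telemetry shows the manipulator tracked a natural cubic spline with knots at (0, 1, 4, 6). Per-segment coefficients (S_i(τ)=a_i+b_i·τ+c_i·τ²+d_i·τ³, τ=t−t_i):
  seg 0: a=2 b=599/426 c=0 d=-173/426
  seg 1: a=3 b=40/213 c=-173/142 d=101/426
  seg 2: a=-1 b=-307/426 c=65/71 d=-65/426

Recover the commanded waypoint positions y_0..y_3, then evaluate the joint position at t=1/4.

y_0=2 y_1=3 y_2=-1 y_3=0
S(1/4) = 21313/9088

y_0 = S_0(0) = a_0 = 2
y_1 = S_1(0) = a_1 = 3
y_2 = S_2(0) = a_2 = -1
y_3 = S_2(2) = 0
t_q=1/4 is in segment 0 (τ=1/4); S_0(τ)=21313/9088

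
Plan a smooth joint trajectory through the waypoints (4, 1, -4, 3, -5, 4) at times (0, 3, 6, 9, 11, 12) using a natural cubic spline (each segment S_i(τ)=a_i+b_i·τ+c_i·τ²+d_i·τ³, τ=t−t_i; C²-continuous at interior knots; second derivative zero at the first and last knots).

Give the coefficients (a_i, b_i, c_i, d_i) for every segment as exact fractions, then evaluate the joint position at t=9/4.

Δ: Δ0=-1, Δ1=-5/3, Δ2=7/3, Δ3=-4, Δ4=9
row 1: diag=12, rhs=-4; c'=1/4, d'=-1/3
row 2: denom=12−3·1/4=45/4; d'=(24−3·-1/3)/(45/4)=20/9
row 3: denom=10−3·4/15=46/5; d'=(-38−3·20/9)/(46/5)=-335/69
row 4: denom=6−2·5/23=128/23; d'=(78−2·-335/69)/(128/23)=1513/96
back: M4=1513/96
back: M3=-335/69−5/23·1513/96=-265/32
back: M2=20/9−4/15·-265/32=319/72
back: M1=-1/3−1/4·319/72=-415/288
M: M0=0, M1=-415/288, M2=319/72, M3=-265/32, M4=1513/96, M5=0
seg 0: a=4, c=M0/2=0, d=(M1−M0)/(6·3)=-415/5184, b=Δ0−h0·(2M0+M1)/6=-161/576
seg 1: a=1, c=M1/2=-415/576, d=(M2−M1)/(6·3)=1691/5184, b=Δ1−h1·(2M1+M2)/6=-703/288
seg 2: a=-4, c=M2/2=319/144, d=(M3−M2)/(6·3)=-3661/5184, b=Δ2−h2·(2M2+M3)/6=1177/576
seg 3: a=3, c=M3/2=-265/64, d=(M4−M3)/(6·2)=577/288, b=Δ3−h3·(2M3+M4)/6=-1075/288
seg 4: a=-5, c=M4/2=1513/192, d=(M5−M4)/(6·1)=-1513/576, b=Δ4−h4·(2M4+M5)/6=1079/288
t_q=9/4 → seg 0, τ=9/4; S=4+-161/576·τ+0·τ²+-415/5184·τ³=10073/4096

  seg 0: a=4 b=-161/576 c=0 d=-415/5184
  seg 1: a=1 b=-703/288 c=-415/576 d=1691/5184
  seg 2: a=-4 b=1177/576 c=319/144 d=-3661/5184
  seg 3: a=3 b=-1075/288 c=-265/64 d=577/288
  seg 4: a=-5 b=1079/288 c=1513/192 d=-1513/576
S(9/4) = 10073/4096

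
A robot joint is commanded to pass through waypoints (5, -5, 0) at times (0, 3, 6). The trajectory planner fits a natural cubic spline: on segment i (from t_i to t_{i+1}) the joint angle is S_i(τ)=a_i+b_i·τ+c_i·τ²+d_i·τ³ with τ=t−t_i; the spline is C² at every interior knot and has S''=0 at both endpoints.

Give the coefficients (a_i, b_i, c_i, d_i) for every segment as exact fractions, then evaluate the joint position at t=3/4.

  seg 0: a=5 b=-55/12 c=0 d=5/36
  seg 1: a=-5 b=-5/6 c=5/4 d=-5/36
S(3/4) = 415/256

Δ: Δ0=-10/3, Δ1=5/3
row 1: diag=12, rhs=30; c'=1/4, d'=5/2
back: M1=5/2
M: M0=0, M1=5/2, M2=0
seg 0: a=5, c=M0/2=0, d=(M1−M0)/(6·3)=5/36, b=Δ0−h0·(2M0+M1)/6=-55/12
seg 1: a=-5, c=M1/2=5/4, d=(M2−M1)/(6·3)=-5/36, b=Δ1−h1·(2M1+M2)/6=-5/6
t_q=3/4 → seg 0, τ=3/4; S=5+-55/12·τ+0·τ²+5/36·τ³=415/256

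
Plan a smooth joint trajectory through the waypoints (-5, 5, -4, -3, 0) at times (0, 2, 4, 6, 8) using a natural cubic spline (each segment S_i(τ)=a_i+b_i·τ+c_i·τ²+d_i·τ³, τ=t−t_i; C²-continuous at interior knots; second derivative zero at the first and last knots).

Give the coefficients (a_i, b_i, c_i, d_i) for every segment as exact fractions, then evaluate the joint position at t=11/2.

Δ: Δ0=5, Δ1=-9/2, Δ2=1/2, Δ3=3/2
row 1: diag=8, rhs=-57; c'=1/4, d'=-57/8
row 2: denom=8−2·1/4=15/2; d'=(30−2·-57/8)/(15/2)=59/10
row 3: denom=8−2·4/15=112/15; d'=(6−2·59/10)/(112/15)=-87/112
back: M3=-87/112
back: M2=59/10−4/15·-87/112=171/28
back: M1=-57/8−1/4·171/28=-969/112
M: M0=0, M1=-969/112, M2=171/28, M3=-87/112, M4=0
seg 0: a=-5, c=M0/2=0, d=(M1−M0)/(6·2)=-323/448, b=Δ0−h0·(2M0+M1)/6=883/112
seg 1: a=5, c=M1/2=-969/224, d=(M2−M1)/(6·2)=551/448, b=Δ1−h1·(2M1+M2)/6=-43/56
seg 2: a=-4, c=M2/2=171/56, d=(M3−M2)/(6·2)=-257/448, b=Δ2−h2·(2M2+M3)/6=-53/16
seg 3: a=-3, c=M3/2=-87/224, d=(M4−M3)/(6·2)=29/448, b=Δ3−h3·(2M3+M4)/6=113/56
t_q=11/2 → seg 2, τ=3/2; S=-4+-53/16·τ+171/56·τ²+-257/448·τ³=-14459/3584

  seg 0: a=-5 b=883/112 c=0 d=-323/448
  seg 1: a=5 b=-43/56 c=-969/224 d=551/448
  seg 2: a=-4 b=-53/16 c=171/56 d=-257/448
  seg 3: a=-3 b=113/56 c=-87/224 d=29/448
S(11/2) = -14459/3584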